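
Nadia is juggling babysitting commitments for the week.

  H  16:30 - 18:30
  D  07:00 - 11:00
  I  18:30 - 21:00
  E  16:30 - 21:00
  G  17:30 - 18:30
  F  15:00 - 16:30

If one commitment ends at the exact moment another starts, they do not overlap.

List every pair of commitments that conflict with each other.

E & G, E & H, E & I, G & H

Sorted by start: D, F, E, H, G, I.
F starts after D ends, so D has no further overlaps.
E starts exactly when F ends (back-to-back, no overlap), so F has no further overlaps.
H starts before E ends → E and H overlap.
G starts before E ends → E and G overlap.
I starts before E ends → E and I overlap.
G starts before H ends → H and G overlap.
I starts exactly when H ends (back-to-back, no overlap).
I starts exactly when G ends (back-to-back, no overlap).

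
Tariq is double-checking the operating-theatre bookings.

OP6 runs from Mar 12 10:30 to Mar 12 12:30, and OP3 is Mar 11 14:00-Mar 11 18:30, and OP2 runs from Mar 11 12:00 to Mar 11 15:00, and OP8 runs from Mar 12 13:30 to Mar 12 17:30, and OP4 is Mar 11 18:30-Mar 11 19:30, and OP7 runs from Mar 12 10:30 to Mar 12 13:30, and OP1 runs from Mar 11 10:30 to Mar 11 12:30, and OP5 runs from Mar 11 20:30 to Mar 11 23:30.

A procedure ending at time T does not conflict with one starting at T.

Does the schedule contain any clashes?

Yes

Two intervals overlap when each starts before the other ends.
Sorted by start: OP1, OP2, OP3, OP4, OP5, OP6, OP7, OP8.
OP2 starts before OP1 ends → OP1 and OP2 overlap.
That's a conflict, so the schedule is not conflict-free.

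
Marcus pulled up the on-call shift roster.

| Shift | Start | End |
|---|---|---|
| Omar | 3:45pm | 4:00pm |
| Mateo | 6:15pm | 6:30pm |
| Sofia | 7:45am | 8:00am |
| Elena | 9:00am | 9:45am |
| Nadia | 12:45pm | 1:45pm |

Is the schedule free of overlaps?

Sorted by start: Sofia, Elena, Nadia, Omar, Mateo.
Elena starts after Sofia ends — done with Sofia.
Nadia starts after Elena ends — done with Elena.
Omar starts after Nadia ends — done with Nadia.
Mateo starts after Omar ends.
Every pair is clear; the schedule has no overlaps.

Yes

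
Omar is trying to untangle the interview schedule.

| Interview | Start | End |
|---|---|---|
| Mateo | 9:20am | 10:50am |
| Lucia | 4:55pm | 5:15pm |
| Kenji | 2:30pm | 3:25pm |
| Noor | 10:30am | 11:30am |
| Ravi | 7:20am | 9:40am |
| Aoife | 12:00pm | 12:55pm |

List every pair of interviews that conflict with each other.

Mateo & Noor, Mateo & Ravi

Sorted by start: Ravi, Mateo, Noor, Aoife, Kenji, Lucia.
Mateo starts before Ravi ends → Ravi and Mateo overlap.
Noor starts after Ravi ends; Ravi is clear from here.
Noor starts before Mateo ends → Mateo and Noor overlap.
Aoife starts after Mateo ends; Mateo is clear from here.
Aoife starts after Noor ends; Noor is clear from here.
Kenji starts after Aoife ends; Aoife is clear from here.
Lucia starts after Kenji ends.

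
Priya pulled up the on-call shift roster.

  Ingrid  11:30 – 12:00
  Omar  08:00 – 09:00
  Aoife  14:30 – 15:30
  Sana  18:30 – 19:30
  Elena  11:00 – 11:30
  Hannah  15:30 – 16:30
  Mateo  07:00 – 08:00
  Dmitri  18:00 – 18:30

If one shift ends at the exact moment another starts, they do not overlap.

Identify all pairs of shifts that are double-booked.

no overlapping pairs

Sorted by start: Mateo, Omar, Elena, Ingrid, Aoife, Hannah, Dmitri, Sana.
Omar starts exactly when Mateo ends (back-to-back, no overlap), so Mateo has no further overlaps.
Elena starts after Omar ends, so Omar has no further overlaps.
Ingrid starts exactly when Elena ends (back-to-back, no overlap), so Elena has no further overlaps.
Aoife starts after Ingrid ends, so Ingrid has no further overlaps.
Hannah starts exactly when Aoife ends (back-to-back, no overlap), so Aoife has no further overlaps.
Dmitri starts after Hannah ends, so Hannah has no further overlaps.
Sana starts exactly when Dmitri ends (back-to-back, no overlap).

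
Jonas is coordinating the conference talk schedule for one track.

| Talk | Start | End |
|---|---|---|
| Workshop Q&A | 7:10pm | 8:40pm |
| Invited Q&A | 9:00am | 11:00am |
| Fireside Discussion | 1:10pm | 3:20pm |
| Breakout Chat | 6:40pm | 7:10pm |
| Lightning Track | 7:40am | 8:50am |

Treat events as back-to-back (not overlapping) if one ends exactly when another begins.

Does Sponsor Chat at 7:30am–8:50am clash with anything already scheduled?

Yes — it overlaps Lightning Track

Lightning Track: starts 7:40am before Sponsor Chat ends 8:50am, and ends 8:50am after Sponsor Chat starts 7:30am → overlap.
Invited Q&A: starts 9:00am at or after Sponsor Chat ends 8:50am → clear.
Fireside Discussion: starts 1:10pm at or after Sponsor Chat ends 8:50am → clear.
Breakout Chat: starts 6:40pm at or after Sponsor Chat ends 8:50am → clear.
Workshop Q&A: starts 7:10pm at or after Sponsor Chat ends 8:50am → clear.
Sponsor Chat overlaps Lightning Track.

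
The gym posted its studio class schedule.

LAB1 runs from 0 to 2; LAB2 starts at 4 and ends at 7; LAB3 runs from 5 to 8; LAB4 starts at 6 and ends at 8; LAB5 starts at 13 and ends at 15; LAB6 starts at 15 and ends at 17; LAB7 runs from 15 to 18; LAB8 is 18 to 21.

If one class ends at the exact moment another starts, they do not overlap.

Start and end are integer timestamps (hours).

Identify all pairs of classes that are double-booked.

Sorted by start: LAB1, LAB2, LAB3, LAB4, LAB5, LAB6, LAB7, LAB8.
LAB2 starts after LAB1 ends — done with LAB1.
LAB3 starts before LAB2 ends → LAB2 and LAB3 overlap.
LAB4 starts before LAB2 ends → LAB2 and LAB4 overlap.
LAB5 starts after LAB2 ends — done with LAB2.
LAB4 starts before LAB3 ends → LAB3 and LAB4 overlap.
LAB5 starts after LAB3 ends — done with LAB3.
LAB5 starts after LAB4 ends — done with LAB4.
LAB6 starts exactly when LAB5 ends (back-to-back, no overlap) — done with LAB5.
LAB7 starts before LAB6 ends → LAB6 and LAB7 overlap.
LAB8 starts after LAB6 ends.
LAB8 starts exactly when LAB7 ends (back-to-back, no overlap).

LAB2 & LAB3, LAB2 & LAB4, LAB3 & LAB4, LAB6 & LAB7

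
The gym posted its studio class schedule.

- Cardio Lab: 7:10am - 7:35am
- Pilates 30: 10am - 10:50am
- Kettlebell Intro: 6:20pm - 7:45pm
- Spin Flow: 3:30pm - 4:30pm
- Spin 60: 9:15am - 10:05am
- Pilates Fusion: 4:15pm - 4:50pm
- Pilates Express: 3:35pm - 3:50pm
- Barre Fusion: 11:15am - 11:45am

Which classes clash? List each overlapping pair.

Check each pair: they overlap iff neither finishes before the other starts.
Sorted by start: Cardio Lab, Spin 60, Pilates 30, Barre Fusion, Spin Flow, Pilates Express, Pilates Fusion, Kettlebell Intro.
Spin 60 starts after Cardio Lab ends — done with Cardio Lab.
Pilates 30 starts before Spin 60 ends → Spin 60 and Pilates 30 overlap.
Barre Fusion starts after Spin 60 ends — done with Spin 60.
Barre Fusion starts after Pilates 30 ends — done with Pilates 30.
Spin Flow starts after Barre Fusion ends — done with Barre Fusion.
Pilates Express starts before Spin Flow ends → Spin Flow and Pilates Express overlap.
Pilates Fusion starts before Spin Flow ends → Spin Flow and Pilates Fusion overlap.
Kettlebell Intro starts after Spin Flow ends.
Pilates Fusion starts after Pilates Express ends — done with Pilates Express.
Kettlebell Intro starts after Pilates Fusion ends.

Pilates 30 & Spin 60, Pilates Express & Spin Flow, Pilates Fusion & Spin Flow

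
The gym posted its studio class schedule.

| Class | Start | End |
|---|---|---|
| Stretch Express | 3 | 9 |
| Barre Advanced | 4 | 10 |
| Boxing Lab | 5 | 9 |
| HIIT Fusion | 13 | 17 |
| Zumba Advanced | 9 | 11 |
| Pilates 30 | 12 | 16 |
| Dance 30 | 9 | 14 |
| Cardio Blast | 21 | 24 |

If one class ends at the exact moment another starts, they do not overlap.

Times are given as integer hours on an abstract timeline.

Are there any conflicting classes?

Sorted by start: Stretch Express, Barre Advanced, Boxing Lab, Zumba Advanced, Dance 30, Pilates 30, HIIT Fusion, Cardio Blast.
Barre Advanced starts before Stretch Express ends → Stretch Express and Barre Advanced overlap.
That's a conflict, so the schedule is not conflict-free.

Yes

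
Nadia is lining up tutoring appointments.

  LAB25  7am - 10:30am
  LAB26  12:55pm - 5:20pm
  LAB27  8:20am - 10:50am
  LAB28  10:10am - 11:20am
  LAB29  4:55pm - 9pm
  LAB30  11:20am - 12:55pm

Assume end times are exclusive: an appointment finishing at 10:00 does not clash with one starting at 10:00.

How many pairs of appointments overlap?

Sorted by start: LAB25, LAB27, LAB28, LAB30, LAB26, LAB29.
LAB27 starts before LAB25 ends → LAB25 and LAB27 overlap.
LAB28 starts before LAB25 ends → LAB25 and LAB28 overlap.
LAB30 starts after LAB25 ends; LAB25 is clear from here.
LAB28 starts before LAB27 ends → LAB27 and LAB28 overlap.
LAB30 starts after LAB27 ends; LAB27 is clear from here.
LAB30 starts exactly when LAB28 ends (back-to-back, no overlap); LAB28 is clear from here.
LAB26 starts exactly when LAB30 ends (back-to-back, no overlap); LAB30 is clear from here.
LAB29 starts before LAB26 ends → LAB26 and LAB29 overlap.
Overlapping pairs: LAB25 & LAB27, LAB25 & LAB28, LAB26 & LAB29, LAB27 & LAB28 — 4 in total.

4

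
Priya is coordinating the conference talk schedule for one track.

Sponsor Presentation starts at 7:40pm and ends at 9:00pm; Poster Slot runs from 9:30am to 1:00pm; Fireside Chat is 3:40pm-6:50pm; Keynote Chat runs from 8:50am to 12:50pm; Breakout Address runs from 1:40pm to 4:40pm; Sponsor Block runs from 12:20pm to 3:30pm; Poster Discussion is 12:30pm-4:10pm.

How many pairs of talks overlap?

Check each pair: they overlap iff neither finishes before the other starts.
Sorted by start: Keynote Chat, Poster Slot, Sponsor Block, Poster Discussion, Breakout Address, Fireside Chat, Sponsor Presentation.
Poster Slot starts before Keynote Chat ends → Keynote Chat and Poster Slot overlap.
Sponsor Block starts before Keynote Chat ends → Keynote Chat and Sponsor Block overlap.
Poster Discussion starts before Keynote Chat ends → Keynote Chat and Poster Discussion overlap.
Breakout Address starts after Keynote Chat ends — done with Keynote Chat.
Sponsor Block starts before Poster Slot ends → Poster Slot and Sponsor Block overlap.
Poster Discussion starts before Poster Slot ends → Poster Slot and Poster Discussion overlap.
Breakout Address starts after Poster Slot ends — done with Poster Slot.
Poster Discussion starts before Sponsor Block ends → Sponsor Block and Poster Discussion overlap.
Breakout Address starts before Sponsor Block ends → Sponsor Block and Breakout Address overlap.
Fireside Chat starts after Sponsor Block ends — done with Sponsor Block.
Breakout Address starts before Poster Discussion ends → Poster Discussion and Breakout Address overlap.
Fireside Chat starts before Poster Discussion ends → Poster Discussion and Fireside Chat overlap.
Sponsor Presentation starts after Poster Discussion ends.
Fireside Chat starts before Breakout Address ends → Breakout Address and Fireside Chat overlap.
Sponsor Presentation starts after Breakout Address ends.
Sponsor Presentation starts after Fireside Chat ends.
Overlapping pairs: Breakout Address & Fireside Chat, Breakout Address & Poster Discussion, Breakout Address & Sponsor Block, Fireside Chat & Poster Discussion, Keynote Chat & Poster Discussion, Keynote Chat & Poster Slot, Keynote Chat & Sponsor Block, Poster Discussion & Poster Slot, Poster Discussion & Sponsor Block, Poster Slot & Sponsor Block — 10 in total.

10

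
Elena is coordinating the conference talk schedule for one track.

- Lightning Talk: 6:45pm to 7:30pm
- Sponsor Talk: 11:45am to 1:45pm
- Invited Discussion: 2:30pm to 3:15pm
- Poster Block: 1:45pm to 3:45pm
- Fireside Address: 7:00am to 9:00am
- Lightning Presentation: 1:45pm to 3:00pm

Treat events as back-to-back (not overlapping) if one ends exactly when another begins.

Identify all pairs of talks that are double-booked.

Invited Discussion & Lightning Presentation, Invited Discussion & Poster Block, Lightning Presentation & Poster Block

Sorted by start: Fireside Address, Sponsor Talk, Poster Block, Lightning Presentation, Invited Discussion, Lightning Talk.
Sponsor Talk starts after Fireside Address ends — done with Fireside Address.
Poster Block starts exactly when Sponsor Talk ends (back-to-back, no overlap) — done with Sponsor Talk.
Lightning Presentation starts before Poster Block ends → Poster Block and Lightning Presentation overlap.
Invited Discussion starts before Poster Block ends → Poster Block and Invited Discussion overlap.
Lightning Talk starts after Poster Block ends.
Invited Discussion starts before Lightning Presentation ends → Lightning Presentation and Invited Discussion overlap.
Lightning Talk starts after Lightning Presentation ends.
Lightning Talk starts after Invited Discussion ends.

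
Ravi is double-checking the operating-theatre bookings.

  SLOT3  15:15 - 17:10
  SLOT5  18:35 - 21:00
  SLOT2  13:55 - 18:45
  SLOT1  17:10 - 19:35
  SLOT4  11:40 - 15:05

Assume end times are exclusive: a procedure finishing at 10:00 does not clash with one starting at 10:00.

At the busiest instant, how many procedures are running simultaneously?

Sort all start/end points and keep a running count:
11:40 start SLOT4 → 1
13:55 start SLOT2 → 2
15:05 end SLOT4 → 1
15:15 start SLOT3 → 2
17:10 end SLOT3 → 1
17:10 start SLOT1 → 2
18:35 start SLOT5 → 3
18:45 end SLOT2 → 2
19:35 end SLOT1 → 1
21:00 end SLOT5 → 0
Peak is 3, at 18:35 (SLOT1, SLOT2, SLOT5).

3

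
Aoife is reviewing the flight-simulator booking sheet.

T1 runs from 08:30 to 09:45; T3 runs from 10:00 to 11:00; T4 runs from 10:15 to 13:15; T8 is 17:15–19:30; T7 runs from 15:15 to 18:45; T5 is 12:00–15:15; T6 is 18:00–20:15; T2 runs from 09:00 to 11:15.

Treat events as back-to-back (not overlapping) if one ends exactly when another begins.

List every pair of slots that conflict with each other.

T1 & T2, T2 & T3, T2 & T4, T3 & T4, T4 & T5, T6 & T7, T6 & T8, T7 & T8

Sorted by start: T1, T2, T3, T4, T5, T7, T8, T6.
T2 starts before T1 ends → T1 and T2 overlap.
T3 starts after T1 ends, so T1 has no further overlaps.
T3 starts before T2 ends → T2 and T3 overlap.
T4 starts before T2 ends → T2 and T4 overlap.
T5 starts after T2 ends, so T2 has no further overlaps.
T4 starts before T3 ends → T3 and T4 overlap.
T5 starts after T3 ends, so T3 has no further overlaps.
T5 starts before T4 ends → T4 and T5 overlap.
T7 starts after T4 ends, so T4 has no further overlaps.
T7 starts exactly when T5 ends (back-to-back, no overlap), so T5 has no further overlaps.
T8 starts before T7 ends → T7 and T8 overlap.
T6 starts before T7 ends → T7 and T6 overlap.
T6 starts before T8 ends → T8 and T6 overlap.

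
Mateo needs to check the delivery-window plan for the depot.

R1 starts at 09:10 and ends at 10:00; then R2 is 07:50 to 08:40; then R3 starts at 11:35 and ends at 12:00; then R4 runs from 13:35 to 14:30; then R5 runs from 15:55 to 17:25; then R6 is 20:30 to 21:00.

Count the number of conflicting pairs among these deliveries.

Check each pair: they overlap iff neither finishes before the other starts.
Sorted by start: R2, R1, R3, R4, R5, R6.
R1 starts after R2 ends, so nothing later overlaps R2 either.
R3 starts after R1 ends, so nothing later overlaps R1 either.
R4 starts after R3 ends, so nothing later overlaps R3 either.
R5 starts after R4 ends, so nothing later overlaps R4 either.
R6 starts after R5 ends.
No pair overlaps.

0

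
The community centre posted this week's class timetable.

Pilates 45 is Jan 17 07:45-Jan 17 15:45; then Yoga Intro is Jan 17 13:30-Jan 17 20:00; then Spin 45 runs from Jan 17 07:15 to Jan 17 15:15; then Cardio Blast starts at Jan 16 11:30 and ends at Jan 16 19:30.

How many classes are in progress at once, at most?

3

Walk through starts and ends in time order (an end at T is processed before a start at T):
Jan 16 11:30 start Cardio Blast → 1
Jan 16 19:30 end Cardio Blast → 0
Jan 17 07:15 start Spin 45 → 1
Jan 17 07:45 start Pilates 45 → 2
Jan 17 13:30 start Yoga Intro → 3
Jan 17 15:15 end Spin 45 → 2
Jan 17 15:45 end Pilates 45 → 1
Jan 17 20:00 end Yoga Intro → 0
Peak is 3, at Jan 17 13:30 (Pilates 45, Spin 45, Yoga Intro).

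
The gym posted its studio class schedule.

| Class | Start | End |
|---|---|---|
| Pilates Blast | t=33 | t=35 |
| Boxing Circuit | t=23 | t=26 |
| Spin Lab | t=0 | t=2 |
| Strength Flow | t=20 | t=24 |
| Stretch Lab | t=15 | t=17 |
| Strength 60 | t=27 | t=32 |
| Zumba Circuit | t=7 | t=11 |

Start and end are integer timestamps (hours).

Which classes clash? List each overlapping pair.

Boxing Circuit & Strength Flow

Sorted by start: Spin Lab, Zumba Circuit, Stretch Lab, Strength Flow, Boxing Circuit, Strength 60, Pilates Blast.
Zumba Circuit starts after Spin Lab ends — done with Spin Lab.
Stretch Lab starts after Zumba Circuit ends — done with Zumba Circuit.
Strength Flow starts after Stretch Lab ends — done with Stretch Lab.
Boxing Circuit starts before Strength Flow ends → Strength Flow and Boxing Circuit overlap.
Strength 60 starts after Strength Flow ends — done with Strength Flow.
Strength 60 starts after Boxing Circuit ends — done with Boxing Circuit.
Pilates Blast starts after Strength 60 ends.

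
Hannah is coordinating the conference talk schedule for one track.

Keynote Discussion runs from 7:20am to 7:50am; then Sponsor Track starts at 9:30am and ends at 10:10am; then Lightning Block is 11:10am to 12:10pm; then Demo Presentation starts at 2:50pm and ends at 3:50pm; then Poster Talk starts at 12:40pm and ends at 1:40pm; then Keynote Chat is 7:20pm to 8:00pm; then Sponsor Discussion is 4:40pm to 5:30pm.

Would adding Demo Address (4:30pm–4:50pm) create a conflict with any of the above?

Keynote Discussion: ends 7:50am at or before Demo Address starts 4:30pm → clear.
Sponsor Track: ends 10:10am at or before Demo Address starts 4:30pm → clear.
Lightning Block: ends 12:10pm at or before Demo Address starts 4:30pm → clear.
Poster Talk: ends 1:40pm at or before Demo Address starts 4:30pm → clear.
Demo Presentation: ends 3:50pm at or before Demo Address starts 4:30pm → clear.
Sponsor Discussion: starts 4:40pm before Demo Address ends 4:50pm, and ends 5:30pm after Demo Address starts 4:30pm → overlap.
Keynote Chat: starts 7:20pm at or after Demo Address ends 4:50pm → clear.
Demo Address overlaps Sponsor Discussion.

Yes — it overlaps Sponsor Discussion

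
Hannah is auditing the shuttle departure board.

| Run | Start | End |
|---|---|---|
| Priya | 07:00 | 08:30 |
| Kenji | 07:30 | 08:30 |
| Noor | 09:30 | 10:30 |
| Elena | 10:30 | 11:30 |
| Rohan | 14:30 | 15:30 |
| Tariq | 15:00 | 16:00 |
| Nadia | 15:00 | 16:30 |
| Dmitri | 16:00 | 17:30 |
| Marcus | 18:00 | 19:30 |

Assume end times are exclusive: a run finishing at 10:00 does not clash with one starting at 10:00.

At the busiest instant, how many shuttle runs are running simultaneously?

Sweep the timeline, counting +1 at each start and −1 at each end (ends before starts at a tie):
07:00 start Priya → 1
07:30 start Kenji → 2
08:30 end Kenji → 1
08:30 end Priya → 0
09:30 start Noor → 1
10:30 end Noor → 0
10:30 start Elena → 1
11:30 end Elena → 0
14:30 start Rohan → 1
15:00 start Nadia → 2
15:00 start Tariq → 3
15:30 end Rohan → 2
16:00 end Tariq → 1
16:00 start Dmitri → 2
16:30 end Nadia → 1
17:30 end Dmitri → 0
18:00 start Marcus → 1
19:30 end Marcus → 0
Peak is 3, at 15:00 (Nadia, Rohan, Tariq).

3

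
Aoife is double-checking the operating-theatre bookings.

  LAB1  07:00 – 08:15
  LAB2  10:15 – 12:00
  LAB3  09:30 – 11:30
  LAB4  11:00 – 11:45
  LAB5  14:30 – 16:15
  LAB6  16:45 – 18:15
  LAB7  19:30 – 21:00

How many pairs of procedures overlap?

3

Check each pair: they overlap iff neither finishes before the other starts.
Sorted by start: LAB1, LAB3, LAB2, LAB4, LAB5, LAB6, LAB7.
LAB3 starts after LAB1 ends, so LAB1 has no further overlaps.
LAB2 starts before LAB3 ends → LAB3 and LAB2 overlap.
LAB4 starts before LAB3 ends → LAB3 and LAB4 overlap.
LAB5 starts after LAB3 ends, so LAB3 has no further overlaps.
LAB4 starts before LAB2 ends → LAB2 and LAB4 overlap.
LAB5 starts after LAB2 ends, so LAB2 has no further overlaps.
LAB5 starts after LAB4 ends, so LAB4 has no further overlaps.
LAB6 starts after LAB5 ends, so LAB5 has no further overlaps.
LAB7 starts after LAB6 ends.
Overlapping pairs: LAB2 & LAB3, LAB2 & LAB4, LAB3 & LAB4 — 3 in total.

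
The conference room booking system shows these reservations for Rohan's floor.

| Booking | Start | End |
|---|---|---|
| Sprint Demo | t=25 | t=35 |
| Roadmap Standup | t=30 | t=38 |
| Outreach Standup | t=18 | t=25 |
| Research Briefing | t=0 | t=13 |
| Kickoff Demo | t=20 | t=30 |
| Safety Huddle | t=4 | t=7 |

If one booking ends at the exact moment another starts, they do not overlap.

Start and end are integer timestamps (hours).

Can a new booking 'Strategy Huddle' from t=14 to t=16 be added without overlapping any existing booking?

Yes — the slot is free

Research Briefing: ends t=13 at or before Strategy Huddle starts t=14 → clear.
Safety Huddle: ends t=7 at or before Strategy Huddle starts t=14 → clear.
Outreach Standup: starts t=18 at or after Strategy Huddle ends t=16 → clear.
Kickoff Demo: starts t=20 at or after Strategy Huddle ends t=16 → clear.
Sprint Demo: starts t=25 at or after Strategy Huddle ends t=16 → clear.
Roadmap Standup: starts t=30 at or after Strategy Huddle ends t=16 → clear.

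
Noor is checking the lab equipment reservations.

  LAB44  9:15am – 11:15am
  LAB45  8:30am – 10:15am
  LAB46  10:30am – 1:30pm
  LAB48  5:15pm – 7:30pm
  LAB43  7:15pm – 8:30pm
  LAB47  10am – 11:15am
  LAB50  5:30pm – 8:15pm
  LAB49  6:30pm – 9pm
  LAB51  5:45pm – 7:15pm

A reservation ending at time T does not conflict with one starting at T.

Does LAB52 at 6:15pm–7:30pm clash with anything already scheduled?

LAB45: ends 10:15am at or before LAB52 starts 6:15pm → clear.
LAB44: ends 11:15am at or before LAB52 starts 6:15pm → clear.
LAB47: ends 11:15am at or before LAB52 starts 6:15pm → clear.
LAB46: ends 1:30pm at or before LAB52 starts 6:15pm → clear.
LAB48: starts 5:15pm before LAB52 ends 7:30pm, and ends 7:30pm after LAB52 starts 6:15pm → overlap.
LAB50: starts 5:30pm before LAB52 ends 7:30pm, and ends 8:15pm after LAB52 starts 6:15pm → overlap.
LAB51: starts 5:45pm before LAB52 ends 7:30pm, and ends 7:15pm after LAB52 starts 6:15pm → overlap.
LAB49: starts 6:30pm before LAB52 ends 7:30pm, and ends 9pm after LAB52 starts 6:15pm → overlap.
LAB43: starts 7:15pm before LAB52 ends 7:30pm, and ends 8:30pm after LAB52 starts 6:15pm → overlap.
LAB52 overlaps LAB43, LAB48, LAB49, LAB50, LAB51.

Yes — it overlaps LAB43, LAB48, LAB49, LAB50, LAB51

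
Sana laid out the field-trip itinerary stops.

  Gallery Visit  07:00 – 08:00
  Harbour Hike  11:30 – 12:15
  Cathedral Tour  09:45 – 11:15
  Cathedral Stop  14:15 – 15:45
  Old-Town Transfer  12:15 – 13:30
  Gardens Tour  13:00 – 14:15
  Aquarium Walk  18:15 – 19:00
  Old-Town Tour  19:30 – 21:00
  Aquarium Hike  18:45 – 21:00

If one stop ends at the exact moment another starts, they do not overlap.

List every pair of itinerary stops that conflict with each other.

Sorted by start: Gallery Visit, Cathedral Tour, Harbour Hike, Old-Town Transfer, Gardens Tour, Cathedral Stop, Aquarium Walk, Aquarium Hike, Old-Town Tour.
Cathedral Tour starts after Gallery Visit ends, so Gallery Visit has no further overlaps.
Harbour Hike starts after Cathedral Tour ends, so Cathedral Tour has no further overlaps.
Old-Town Transfer starts exactly when Harbour Hike ends (back-to-back, no overlap), so Harbour Hike has no further overlaps.
Gardens Tour starts before Old-Town Transfer ends → Old-Town Transfer and Gardens Tour overlap.
Cathedral Stop starts after Old-Town Transfer ends, so Old-Town Transfer has no further overlaps.
Cathedral Stop starts exactly when Gardens Tour ends (back-to-back, no overlap), so Gardens Tour has no further overlaps.
Aquarium Walk starts after Cathedral Stop ends, so Cathedral Stop has no further overlaps.
Aquarium Hike starts before Aquarium Walk ends → Aquarium Walk and Aquarium Hike overlap.
Old-Town Tour starts after Aquarium Walk ends.
Old-Town Tour starts before Aquarium Hike ends → Aquarium Hike and Old-Town Tour overlap.

Aquarium Hike & Aquarium Walk, Aquarium Hike & Old-Town Tour, Gardens Tour & Old-Town Transfer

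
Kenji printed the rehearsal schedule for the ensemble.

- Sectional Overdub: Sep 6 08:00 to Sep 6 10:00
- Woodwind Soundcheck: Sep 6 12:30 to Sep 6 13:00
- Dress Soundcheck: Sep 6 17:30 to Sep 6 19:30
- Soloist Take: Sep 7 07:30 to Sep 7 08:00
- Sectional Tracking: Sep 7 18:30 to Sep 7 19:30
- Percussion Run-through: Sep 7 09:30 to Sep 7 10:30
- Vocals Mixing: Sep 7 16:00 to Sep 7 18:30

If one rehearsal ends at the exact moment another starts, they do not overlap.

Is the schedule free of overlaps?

Sorted by start: Sectional Overdub, Woodwind Soundcheck, Dress Soundcheck, Soloist Take, Percussion Run-through, Vocals Mixing, Sectional Tracking.
Woodwind Soundcheck starts after Sectional Overdub ends — done with Sectional Overdub.
Dress Soundcheck starts after Woodwind Soundcheck ends — done with Woodwind Soundcheck.
Soloist Take starts after Dress Soundcheck ends — done with Dress Soundcheck.
Percussion Run-through starts after Soloist Take ends — done with Soloist Take.
Vocals Mixing starts after Percussion Run-through ends — done with Percussion Run-through.
Sectional Tracking starts exactly when Vocals Mixing ends (back-to-back, no overlap).
Every pair is clear; the schedule has no overlaps.

Yes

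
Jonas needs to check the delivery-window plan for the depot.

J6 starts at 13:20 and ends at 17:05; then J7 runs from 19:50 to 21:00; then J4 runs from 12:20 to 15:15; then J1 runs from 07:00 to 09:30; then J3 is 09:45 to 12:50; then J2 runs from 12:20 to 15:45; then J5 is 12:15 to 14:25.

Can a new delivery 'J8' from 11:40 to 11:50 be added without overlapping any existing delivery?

J1: ends 09:30 at or before J8 starts 11:40 → clear.
J3: starts 09:45 before J8 ends 11:50, and ends 12:50 after J8 starts 11:40 → overlap.
J5: starts 12:15 at or after J8 ends 11:50 → clear.
J2: starts 12:20 at or after J8 ends 11:50 → clear.
J4: starts 12:20 at or after J8 ends 11:50 → clear.
J6: starts 13:20 at or after J8 ends 11:50 → clear.
J7: starts 19:50 at or after J8 ends 11:50 → clear.
J8 overlaps J3.

No — it overlaps J3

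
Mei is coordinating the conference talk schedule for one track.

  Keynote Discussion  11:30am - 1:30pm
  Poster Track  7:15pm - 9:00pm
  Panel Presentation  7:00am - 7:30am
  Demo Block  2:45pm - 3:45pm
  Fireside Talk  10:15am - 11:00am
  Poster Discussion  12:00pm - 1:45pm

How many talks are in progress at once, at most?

Sweep the timeline, counting +1 at each start and −1 at each end (ends before starts at a tie):
7:00am start Panel Presentation → 1
7:30am end Panel Presentation → 0
10:15am start Fireside Talk → 1
11:00am end Fireside Talk → 0
11:30am start Keynote Discussion → 1
12:00pm start Poster Discussion → 2
1:30pm end Keynote Discussion → 1
1:45pm end Poster Discussion → 0
2:45pm start Demo Block → 1
3:45pm end Demo Block → 0
7:15pm start Poster Track → 1
9:00pm end Poster Track → 0
Peak is 2, at 12:00pm (Keynote Discussion, Poster Discussion).

2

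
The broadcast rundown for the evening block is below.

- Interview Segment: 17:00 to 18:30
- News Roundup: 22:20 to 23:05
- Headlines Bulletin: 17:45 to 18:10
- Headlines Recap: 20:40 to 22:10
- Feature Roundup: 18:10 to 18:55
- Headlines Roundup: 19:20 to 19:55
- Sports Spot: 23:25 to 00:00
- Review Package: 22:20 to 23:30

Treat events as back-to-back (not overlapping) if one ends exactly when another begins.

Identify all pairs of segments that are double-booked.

Feature Roundup & Interview Segment, Headlines Bulletin & Interview Segment, News Roundup & Review Package, Review Package & Sports Spot

Sorted by start: Interview Segment, Headlines Bulletin, Feature Roundup, Headlines Roundup, Headlines Recap, News Roundup, Review Package, Sports Spot.
Headlines Bulletin starts before Interview Segment ends → Interview Segment and Headlines Bulletin overlap.
Feature Roundup starts before Interview Segment ends → Interview Segment and Feature Roundup overlap.
Headlines Roundup starts after Interview Segment ends, so Interview Segment has no further overlaps.
Feature Roundup starts exactly when Headlines Bulletin ends (back-to-back, no overlap), so Headlines Bulletin has no further overlaps.
Headlines Roundup starts after Feature Roundup ends, so Feature Roundup has no further overlaps.
Headlines Recap starts after Headlines Roundup ends, so Headlines Roundup has no further overlaps.
News Roundup starts after Headlines Recap ends, so Headlines Recap has no further overlaps.
Review Package starts before News Roundup ends → News Roundup and Review Package overlap.
Sports Spot starts after News Roundup ends.
Sports Spot starts before Review Package ends → Review Package and Sports Spot overlap.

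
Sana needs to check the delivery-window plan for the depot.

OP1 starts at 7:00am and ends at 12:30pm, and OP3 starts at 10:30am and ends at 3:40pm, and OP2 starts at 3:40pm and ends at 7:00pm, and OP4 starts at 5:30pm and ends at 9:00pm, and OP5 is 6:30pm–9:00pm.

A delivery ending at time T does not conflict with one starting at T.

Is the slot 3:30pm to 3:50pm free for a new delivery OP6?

No — it overlaps OP2, OP3

OP1: ends 12:30pm at or before OP6 starts 3:30pm → clear.
OP3: starts 10:30am before OP6 ends 3:50pm, and ends 3:40pm after OP6 starts 3:30pm → overlap.
OP2: starts 3:40pm before OP6 ends 3:50pm, and ends 7:00pm after OP6 starts 3:30pm → overlap.
OP4: starts 5:30pm at or after OP6 ends 3:50pm → clear.
OP5: starts 6:30pm at or after OP6 ends 3:50pm → clear.
OP6 overlaps OP2, OP3.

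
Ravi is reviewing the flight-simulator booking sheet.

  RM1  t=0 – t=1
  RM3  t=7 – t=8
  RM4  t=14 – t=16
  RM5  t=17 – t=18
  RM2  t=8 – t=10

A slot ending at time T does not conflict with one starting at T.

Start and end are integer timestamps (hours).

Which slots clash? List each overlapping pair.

no overlapping pairs

Sorted by start: RM1, RM3, RM2, RM4, RM5.
RM3 starts after RM1 ends, so RM1 has no further overlaps.
RM2 starts exactly when RM3 ends (back-to-back, no overlap), so RM3 has no further overlaps.
RM4 starts after RM2 ends, so RM2 has no further overlaps.
RM5 starts after RM4 ends.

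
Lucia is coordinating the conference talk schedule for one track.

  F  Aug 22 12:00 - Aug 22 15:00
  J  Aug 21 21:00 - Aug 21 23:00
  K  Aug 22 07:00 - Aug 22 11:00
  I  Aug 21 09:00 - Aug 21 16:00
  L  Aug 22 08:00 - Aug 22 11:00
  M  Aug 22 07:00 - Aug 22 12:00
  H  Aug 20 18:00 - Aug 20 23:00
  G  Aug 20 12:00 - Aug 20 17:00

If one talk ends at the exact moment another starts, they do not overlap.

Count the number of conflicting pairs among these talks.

Two intervals overlap when each starts before the other ends.
Sorted by start: G, H, I, J, K, M, L, F.
H starts after G ends, so G has no further overlaps.
I starts after H ends, so H has no further overlaps.
J starts after I ends, so I has no further overlaps.
K starts after J ends, so J has no further overlaps.
M starts before K ends → K and M overlap.
L starts before K ends → K and L overlap.
F starts after K ends.
L starts before M ends → M and L overlap.
F starts exactly when M ends (back-to-back, no overlap).
F starts after L ends.
Overlapping pairs: K & L, K & M, L & M — 3 in total.

3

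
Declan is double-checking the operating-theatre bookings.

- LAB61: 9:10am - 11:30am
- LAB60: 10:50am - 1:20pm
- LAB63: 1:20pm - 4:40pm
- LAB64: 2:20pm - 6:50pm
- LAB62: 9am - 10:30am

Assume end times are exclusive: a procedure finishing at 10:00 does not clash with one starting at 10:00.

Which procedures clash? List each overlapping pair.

LAB60 & LAB61, LAB61 & LAB62, LAB63 & LAB64

Sorted by start: LAB62, LAB61, LAB60, LAB63, LAB64.
LAB61 starts before LAB62 ends → LAB62 and LAB61 overlap.
LAB60 starts after LAB62 ends — done with LAB62.
LAB60 starts before LAB61 ends → LAB61 and LAB60 overlap.
LAB63 starts after LAB61 ends — done with LAB61.
LAB63 starts exactly when LAB60 ends (back-to-back, no overlap) — done with LAB60.
LAB64 starts before LAB63 ends → LAB63 and LAB64 overlap.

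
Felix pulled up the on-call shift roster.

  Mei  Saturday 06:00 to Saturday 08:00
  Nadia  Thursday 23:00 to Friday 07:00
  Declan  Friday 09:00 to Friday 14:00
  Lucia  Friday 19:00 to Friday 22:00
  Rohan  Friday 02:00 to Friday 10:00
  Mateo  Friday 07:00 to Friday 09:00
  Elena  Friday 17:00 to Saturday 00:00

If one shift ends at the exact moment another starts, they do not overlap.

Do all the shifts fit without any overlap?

Sorted by start: Nadia, Rohan, Mateo, Declan, Elena, Lucia, Mei.
Rohan starts before Nadia ends → Nadia and Rohan overlap.
That's a conflict, so the schedule is not conflict-free.

No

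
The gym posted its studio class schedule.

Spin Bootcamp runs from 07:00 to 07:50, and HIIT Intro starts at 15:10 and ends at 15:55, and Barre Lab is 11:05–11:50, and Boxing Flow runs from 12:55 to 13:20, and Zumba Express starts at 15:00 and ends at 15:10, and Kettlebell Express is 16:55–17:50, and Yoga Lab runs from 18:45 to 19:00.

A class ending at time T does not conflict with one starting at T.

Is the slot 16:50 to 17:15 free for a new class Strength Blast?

No — it overlaps Kettlebell Express

Spin Bootcamp: ends 07:50 at or before Strength Blast starts 16:50 → clear.
Barre Lab: ends 11:50 at or before Strength Blast starts 16:50 → clear.
Boxing Flow: ends 13:20 at or before Strength Blast starts 16:50 → clear.
Zumba Express: ends 15:10 at or before Strength Blast starts 16:50 → clear.
HIIT Intro: ends 15:55 at or before Strength Blast starts 16:50 → clear.
Kettlebell Express: starts 16:55 before Strength Blast ends 17:15, and ends 17:50 after Strength Blast starts 16:50 → overlap.
Yoga Lab: starts 18:45 at or after Strength Blast ends 17:15 → clear.
Strength Blast overlaps Kettlebell Express.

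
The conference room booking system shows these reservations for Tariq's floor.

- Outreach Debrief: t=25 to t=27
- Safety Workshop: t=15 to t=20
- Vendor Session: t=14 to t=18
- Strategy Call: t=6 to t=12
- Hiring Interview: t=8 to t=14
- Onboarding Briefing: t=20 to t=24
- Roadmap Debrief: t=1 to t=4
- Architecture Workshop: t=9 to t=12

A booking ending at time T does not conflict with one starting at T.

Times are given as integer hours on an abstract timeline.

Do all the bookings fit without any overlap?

No

Two intervals overlap when each starts before the other ends.
Sorted by start: Roadmap Debrief, Strategy Call, Hiring Interview, Architecture Workshop, Vendor Session, Safety Workshop, Onboarding Briefing, Outreach Debrief.
Strategy Call starts after Roadmap Debrief ends; Roadmap Debrief is clear from here.
Hiring Interview starts before Strategy Call ends → Strategy Call and Hiring Interview overlap.
That's a conflict, so the schedule is not conflict-free.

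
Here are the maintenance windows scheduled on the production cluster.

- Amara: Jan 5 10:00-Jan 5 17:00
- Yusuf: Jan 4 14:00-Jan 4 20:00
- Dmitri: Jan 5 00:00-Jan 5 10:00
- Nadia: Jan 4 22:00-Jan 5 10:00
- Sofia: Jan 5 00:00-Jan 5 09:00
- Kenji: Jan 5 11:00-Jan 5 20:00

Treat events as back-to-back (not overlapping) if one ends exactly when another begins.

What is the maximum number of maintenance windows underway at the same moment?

Walk through starts and ends in time order (an end at T is processed before a start at T):
Jan 4 14:00 start Yusuf → 1
Jan 4 20:00 end Yusuf → 0
Jan 4 22:00 start Nadia → 1
Jan 5 00:00 start Dmitri → 2
Jan 5 00:00 start Sofia → 3
Jan 5 09:00 end Sofia → 2
Jan 5 10:00 end Dmitri → 1
Jan 5 10:00 end Nadia → 0
Jan 5 10:00 start Amara → 1
Jan 5 11:00 start Kenji → 2
Jan 5 17:00 end Amara → 1
Jan 5 20:00 end Kenji → 0
Peak is 3, at Jan 5 00:00 (Dmitri, Nadia, Sofia).

3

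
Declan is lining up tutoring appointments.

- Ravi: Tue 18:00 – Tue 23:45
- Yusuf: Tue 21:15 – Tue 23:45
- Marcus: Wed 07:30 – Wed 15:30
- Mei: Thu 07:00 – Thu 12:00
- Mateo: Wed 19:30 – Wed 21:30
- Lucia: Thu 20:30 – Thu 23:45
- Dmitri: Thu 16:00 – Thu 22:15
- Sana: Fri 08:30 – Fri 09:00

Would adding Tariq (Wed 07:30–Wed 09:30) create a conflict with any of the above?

Ravi: ends Tue 23:45 at or before Tariq starts Wed 07:30 → clear.
Yusuf: ends Tue 23:45 at or before Tariq starts Wed 07:30 → clear.
Marcus: starts Wed 07:30 before Tariq ends Wed 09:30, and ends Wed 15:30 after Tariq starts Wed 07:30 → overlap.
Mateo: starts Wed 19:30 at or after Tariq ends Wed 09:30 → clear.
Mei: starts Thu 07:00 at or after Tariq ends Wed 09:30 → clear.
Dmitri: starts Thu 16:00 at or after Tariq ends Wed 09:30 → clear.
Lucia: starts Thu 20:30 at or after Tariq ends Wed 09:30 → clear.
Sana: starts Fri 08:30 at or after Tariq ends Wed 09:30 → clear.
Tariq overlaps Marcus.

Yes — it overlaps Marcus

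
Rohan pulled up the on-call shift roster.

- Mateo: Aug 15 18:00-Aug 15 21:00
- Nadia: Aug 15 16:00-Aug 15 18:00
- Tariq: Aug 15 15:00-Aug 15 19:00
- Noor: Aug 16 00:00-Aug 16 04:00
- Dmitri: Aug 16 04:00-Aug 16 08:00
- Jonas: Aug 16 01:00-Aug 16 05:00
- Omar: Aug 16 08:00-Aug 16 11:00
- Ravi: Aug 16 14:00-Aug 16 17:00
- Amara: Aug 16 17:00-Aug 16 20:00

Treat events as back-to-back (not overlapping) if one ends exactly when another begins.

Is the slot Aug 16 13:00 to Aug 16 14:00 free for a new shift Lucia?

Tariq: ends Aug 15 19:00 at or before Lucia starts Aug 16 13:00 → clear.
Nadia: ends Aug 15 18:00 at or before Lucia starts Aug 16 13:00 → clear.
Mateo: ends Aug 15 21:00 at or before Lucia starts Aug 16 13:00 → clear.
Noor: ends Aug 16 04:00 at or before Lucia starts Aug 16 13:00 → clear.
Jonas: ends Aug 16 05:00 at or before Lucia starts Aug 16 13:00 → clear.
Dmitri: ends Aug 16 08:00 at or before Lucia starts Aug 16 13:00 → clear.
Omar: ends Aug 16 11:00 at or before Lucia starts Aug 16 13:00 → clear.
Ravi: starts Aug 16 14:00 at or after Lucia ends Aug 16 14:00 → clear.
Amara: starts Aug 16 17:00 at or after Lucia ends Aug 16 14:00 → clear.

Yes — the slot is free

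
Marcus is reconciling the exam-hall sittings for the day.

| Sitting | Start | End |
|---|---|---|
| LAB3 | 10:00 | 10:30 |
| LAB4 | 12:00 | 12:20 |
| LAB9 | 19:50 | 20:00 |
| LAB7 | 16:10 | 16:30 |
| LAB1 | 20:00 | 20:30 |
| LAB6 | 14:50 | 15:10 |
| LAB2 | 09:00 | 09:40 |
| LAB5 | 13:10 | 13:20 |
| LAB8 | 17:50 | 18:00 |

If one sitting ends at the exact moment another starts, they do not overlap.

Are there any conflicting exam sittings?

Sorted by start: LAB2, LAB3, LAB4, LAB5, LAB6, LAB7, LAB8, LAB9, LAB1.
LAB3 starts after LAB2 ends, so LAB2 has no further overlaps.
LAB4 starts after LAB3 ends, so LAB3 has no further overlaps.
LAB5 starts after LAB4 ends, so LAB4 has no further overlaps.
LAB6 starts after LAB5 ends, so LAB5 has no further overlaps.
LAB7 starts after LAB6 ends, so LAB6 has no further overlaps.
LAB8 starts after LAB7 ends, so LAB7 has no further overlaps.
LAB9 starts after LAB8 ends, so LAB8 has no further overlaps.
LAB1 starts exactly when LAB9 ends (back-to-back, no overlap).
Every pair is clear; the schedule has no overlaps.

No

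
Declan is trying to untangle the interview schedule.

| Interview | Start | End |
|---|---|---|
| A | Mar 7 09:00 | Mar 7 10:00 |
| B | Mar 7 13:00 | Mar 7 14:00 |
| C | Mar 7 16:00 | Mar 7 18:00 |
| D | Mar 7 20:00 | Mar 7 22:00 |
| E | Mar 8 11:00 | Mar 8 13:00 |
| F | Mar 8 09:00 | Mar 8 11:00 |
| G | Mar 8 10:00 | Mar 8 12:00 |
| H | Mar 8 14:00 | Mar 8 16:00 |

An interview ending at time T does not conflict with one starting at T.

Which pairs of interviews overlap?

Sorted by start: A, B, C, D, F, G, E, H.
B starts after A ends; A is clear from here.
C starts after B ends; B is clear from here.
D starts after C ends; C is clear from here.
F starts after D ends; D is clear from here.
G starts before F ends → F and G overlap.
E starts exactly when F ends (back-to-back, no overlap); F is clear from here.
E starts before G ends → G and E overlap.
H starts after G ends.
H starts after E ends.

E & G, F & G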